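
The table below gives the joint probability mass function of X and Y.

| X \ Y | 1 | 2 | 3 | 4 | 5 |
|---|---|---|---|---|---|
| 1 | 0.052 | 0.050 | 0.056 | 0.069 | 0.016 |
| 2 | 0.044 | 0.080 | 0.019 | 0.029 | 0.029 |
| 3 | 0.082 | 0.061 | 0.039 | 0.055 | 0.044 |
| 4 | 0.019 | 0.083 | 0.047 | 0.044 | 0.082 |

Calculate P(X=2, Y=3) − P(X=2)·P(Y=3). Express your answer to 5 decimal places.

-0.01336

P(X=2) = 0.044 + 0.080 + 0.019 + 0.029 + 0.029 = 0.201.
P(Y=3) = 0.056 + 0.019 + 0.039 + 0.047 = 0.161.
P(X=2, Y=3) − P(X=2)P(Y=3) = 0.019 − 0.201×0.161 = -0.01336.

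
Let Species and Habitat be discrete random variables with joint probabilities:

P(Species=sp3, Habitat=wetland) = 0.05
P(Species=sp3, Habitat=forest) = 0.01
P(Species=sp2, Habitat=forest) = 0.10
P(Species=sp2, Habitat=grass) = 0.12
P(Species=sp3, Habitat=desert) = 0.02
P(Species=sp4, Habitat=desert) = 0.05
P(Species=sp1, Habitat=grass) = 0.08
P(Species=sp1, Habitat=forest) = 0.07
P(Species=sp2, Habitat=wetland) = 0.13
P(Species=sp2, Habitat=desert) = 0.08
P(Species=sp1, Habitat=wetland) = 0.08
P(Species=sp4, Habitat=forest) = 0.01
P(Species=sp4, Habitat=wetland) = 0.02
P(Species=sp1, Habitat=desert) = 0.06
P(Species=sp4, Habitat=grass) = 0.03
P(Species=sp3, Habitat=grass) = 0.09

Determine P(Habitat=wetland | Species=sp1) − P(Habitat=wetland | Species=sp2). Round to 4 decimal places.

P(Species=sp1) = 0.07 + 0.08 + 0.08 + 0.06 = 0.29; P(Habitat=wetland | Species=sp1) = 0.08/0.29 = 0.27586.
P(Species=sp2) = 0.10 + 0.12 + 0.13 + 0.08 = 0.43; P(Habitat=wetland | Species=sp2) = 0.13/0.43 = 0.30233.
Difference = -0.0265.

-0.0265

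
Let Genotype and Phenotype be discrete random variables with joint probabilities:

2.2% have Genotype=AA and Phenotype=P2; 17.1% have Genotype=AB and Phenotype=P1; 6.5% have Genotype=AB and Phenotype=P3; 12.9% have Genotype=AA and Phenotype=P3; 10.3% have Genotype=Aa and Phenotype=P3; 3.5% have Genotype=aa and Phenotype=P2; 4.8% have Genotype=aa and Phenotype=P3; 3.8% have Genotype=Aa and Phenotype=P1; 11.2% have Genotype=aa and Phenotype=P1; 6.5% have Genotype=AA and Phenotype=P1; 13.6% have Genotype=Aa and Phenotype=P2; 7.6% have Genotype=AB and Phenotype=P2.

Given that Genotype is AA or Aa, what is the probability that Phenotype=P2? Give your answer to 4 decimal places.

P(Genotype=AA) = 0.065 + 0.022 + 0.129 = 0.216.
P(Genotype=Aa) = 0.038 + 0.136 + 0.103 = 0.277.
P(Genotype ∈ {AA, Aa}) = 0.216 + 0.277 = 0.493; P(Phenotype=P2, Genotype ∈ {AA, Aa}) = 0.022 + 0.136 = 0.158.
P(Phenotype=P2 | Genotype ∈ {AA, Aa}) = 0.158/0.493 = 0.3205.

0.3205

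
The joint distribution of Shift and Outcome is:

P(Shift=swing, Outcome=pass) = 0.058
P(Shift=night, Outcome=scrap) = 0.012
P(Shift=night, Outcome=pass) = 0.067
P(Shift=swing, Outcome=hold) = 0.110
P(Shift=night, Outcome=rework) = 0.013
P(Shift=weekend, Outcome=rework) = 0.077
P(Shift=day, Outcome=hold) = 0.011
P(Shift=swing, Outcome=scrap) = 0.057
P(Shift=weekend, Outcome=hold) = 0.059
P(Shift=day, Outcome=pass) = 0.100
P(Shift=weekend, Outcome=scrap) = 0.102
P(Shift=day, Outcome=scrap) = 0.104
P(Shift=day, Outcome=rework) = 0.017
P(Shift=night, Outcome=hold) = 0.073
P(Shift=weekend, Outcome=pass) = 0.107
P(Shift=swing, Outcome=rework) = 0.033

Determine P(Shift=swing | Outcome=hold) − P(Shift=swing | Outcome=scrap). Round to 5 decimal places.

P(Outcome=hold) = 0.011 + 0.110 + 0.073 + 0.059 = 0.253; P(Shift=swing | Outcome=hold) = 0.110/0.253 = 0.434783.
P(Outcome=scrap) = 0.104 + 0.057 + 0.012 + 0.102 = 0.275; P(Shift=swing | Outcome=scrap) = 0.057/0.275 = 0.207273.
Difference = 0.22751.

0.22751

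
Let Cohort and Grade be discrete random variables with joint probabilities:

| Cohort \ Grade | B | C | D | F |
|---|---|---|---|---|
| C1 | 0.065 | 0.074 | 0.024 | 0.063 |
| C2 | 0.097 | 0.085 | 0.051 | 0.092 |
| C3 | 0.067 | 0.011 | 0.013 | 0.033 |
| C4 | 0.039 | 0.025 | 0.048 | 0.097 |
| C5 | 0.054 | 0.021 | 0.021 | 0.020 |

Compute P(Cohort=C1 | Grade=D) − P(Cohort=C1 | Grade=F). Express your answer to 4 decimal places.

-0.0537

P(Grade=D) = 0.024 + 0.051 + 0.013 + 0.048 + 0.021 = 0.157; P(Cohort=C1 | Grade=D) = 0.024/0.157 = 0.15287.
P(Grade=F) = 0.063 + 0.092 + 0.033 + 0.097 + 0.020 = 0.305; P(Cohort=C1 | Grade=F) = 0.063/0.305 = 0.20656.
Difference = -0.0537.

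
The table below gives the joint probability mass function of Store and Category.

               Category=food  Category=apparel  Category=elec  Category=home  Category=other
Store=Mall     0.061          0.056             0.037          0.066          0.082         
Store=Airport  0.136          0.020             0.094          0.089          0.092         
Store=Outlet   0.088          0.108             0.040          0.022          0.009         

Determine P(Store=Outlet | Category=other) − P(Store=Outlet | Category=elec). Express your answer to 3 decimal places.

-0.185

P(Category=other) = 0.082 + 0.092 + 0.009 = 0.183; P(Store=Outlet | Category=other) = 0.009/0.183 = 0.0492.
P(Category=elec) = 0.037 + 0.094 + 0.040 = 0.171; P(Store=Outlet | Category=elec) = 0.040/0.171 = 0.2339.
Difference = -0.185.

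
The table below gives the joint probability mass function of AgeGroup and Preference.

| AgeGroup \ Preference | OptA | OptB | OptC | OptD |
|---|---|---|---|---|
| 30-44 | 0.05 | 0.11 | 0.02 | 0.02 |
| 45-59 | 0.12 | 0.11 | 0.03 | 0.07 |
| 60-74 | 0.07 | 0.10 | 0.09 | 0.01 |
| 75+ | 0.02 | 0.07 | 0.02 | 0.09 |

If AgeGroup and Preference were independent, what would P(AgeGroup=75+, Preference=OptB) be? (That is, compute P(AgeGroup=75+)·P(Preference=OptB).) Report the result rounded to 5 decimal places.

P(AgeGroup=75+) = 0.02 + 0.07 + 0.02 + 0.09 = 0.20.
P(Preference=OptB) = 0.11 + 0.11 + 0.10 + 0.07 = 0.39.
Product: 0.20 × 0.39 = 0.07800.

0.07800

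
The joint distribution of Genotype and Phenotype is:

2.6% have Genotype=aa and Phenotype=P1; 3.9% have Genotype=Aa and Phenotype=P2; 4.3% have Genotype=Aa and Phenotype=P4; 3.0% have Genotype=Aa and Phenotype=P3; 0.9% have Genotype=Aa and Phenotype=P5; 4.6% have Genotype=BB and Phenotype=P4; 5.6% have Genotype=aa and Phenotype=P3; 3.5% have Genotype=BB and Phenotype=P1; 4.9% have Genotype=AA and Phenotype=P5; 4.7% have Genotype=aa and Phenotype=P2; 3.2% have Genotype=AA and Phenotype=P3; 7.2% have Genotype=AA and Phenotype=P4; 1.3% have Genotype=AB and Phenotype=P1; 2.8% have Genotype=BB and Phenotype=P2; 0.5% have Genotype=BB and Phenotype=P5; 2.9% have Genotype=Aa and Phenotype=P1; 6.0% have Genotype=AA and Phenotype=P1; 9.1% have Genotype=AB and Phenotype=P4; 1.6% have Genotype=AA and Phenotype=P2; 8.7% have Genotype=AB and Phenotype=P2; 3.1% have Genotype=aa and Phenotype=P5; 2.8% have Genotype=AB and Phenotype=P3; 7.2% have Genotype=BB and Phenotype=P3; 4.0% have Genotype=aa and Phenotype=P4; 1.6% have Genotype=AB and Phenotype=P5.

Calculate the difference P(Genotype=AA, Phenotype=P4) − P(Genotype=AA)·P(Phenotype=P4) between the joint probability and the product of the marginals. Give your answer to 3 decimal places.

P(Genotype=AA) = 0.060 + 0.016 + 0.032 + 0.072 + 0.049 = 0.229.
P(Phenotype=P4) = 0.072 + 0.043 + 0.040 + 0.091 + 0.046 = 0.292.
P(Genotype=AA, Phenotype=P4) − P(Genotype=AA)P(Phenotype=P4) = 0.072 − 0.229×0.292 = 0.005.

0.005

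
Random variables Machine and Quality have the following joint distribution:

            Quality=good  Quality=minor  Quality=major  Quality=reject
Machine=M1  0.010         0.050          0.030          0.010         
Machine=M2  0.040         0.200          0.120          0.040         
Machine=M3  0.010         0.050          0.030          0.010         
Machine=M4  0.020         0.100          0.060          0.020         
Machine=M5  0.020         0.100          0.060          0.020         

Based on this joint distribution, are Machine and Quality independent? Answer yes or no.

Every cell satisfies P(Machine,Quality) = P(Machine)·P(Quality). For instance P(Machine=M5) = 0.200, P(Quality=minor) = 0.500, and 0.200×0.500 = 0.100 matches the joint entry. So Machine and Quality are independent.

yes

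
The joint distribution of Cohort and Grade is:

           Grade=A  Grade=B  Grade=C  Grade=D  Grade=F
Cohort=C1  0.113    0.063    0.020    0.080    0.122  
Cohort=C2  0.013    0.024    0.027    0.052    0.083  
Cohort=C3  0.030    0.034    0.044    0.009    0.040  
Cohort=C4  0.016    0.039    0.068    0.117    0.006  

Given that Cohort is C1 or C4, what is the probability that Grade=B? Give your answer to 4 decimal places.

0.1584

P(Cohort=C1) = 0.113 + 0.063 + 0.020 + 0.080 + 0.122 = 0.398.
P(Cohort=C4) = 0.016 + 0.039 + 0.068 + 0.117 + 0.006 = 0.246.
P(Cohort ∈ {C1, C4}) = 0.398 + 0.246 = 0.644; P(Grade=B, Cohort ∈ {C1, C4}) = 0.063 + 0.039 = 0.102.
P(Grade=B | Cohort ∈ {C1, C4}) = 0.102/0.644 = 0.1584.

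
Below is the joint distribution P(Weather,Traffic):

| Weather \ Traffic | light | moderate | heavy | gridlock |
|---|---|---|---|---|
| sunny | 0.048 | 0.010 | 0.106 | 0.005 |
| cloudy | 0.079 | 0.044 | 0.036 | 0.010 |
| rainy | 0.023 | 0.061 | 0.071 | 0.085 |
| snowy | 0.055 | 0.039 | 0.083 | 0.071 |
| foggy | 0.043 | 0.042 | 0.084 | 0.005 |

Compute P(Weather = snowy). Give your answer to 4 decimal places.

P(Weather=snowy) = 0.055 + 0.039 + 0.083 + 0.071 = 0.248.

0.2480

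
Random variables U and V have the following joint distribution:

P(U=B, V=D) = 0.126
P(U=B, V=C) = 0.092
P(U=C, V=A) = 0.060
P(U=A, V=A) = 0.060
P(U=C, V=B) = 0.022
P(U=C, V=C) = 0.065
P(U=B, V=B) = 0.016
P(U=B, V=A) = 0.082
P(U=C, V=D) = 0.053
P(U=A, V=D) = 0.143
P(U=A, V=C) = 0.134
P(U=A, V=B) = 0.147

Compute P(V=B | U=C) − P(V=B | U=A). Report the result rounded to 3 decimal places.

P(U=C) = 0.060 + 0.022 + 0.065 + 0.053 = 0.200; P(V=B | U=C) = 0.022/0.200 = 0.1100.
P(U=A) = 0.060 + 0.147 + 0.134 + 0.143 = 0.484; P(V=B | U=A) = 0.147/0.484 = 0.3037.
Difference = -0.194.

-0.194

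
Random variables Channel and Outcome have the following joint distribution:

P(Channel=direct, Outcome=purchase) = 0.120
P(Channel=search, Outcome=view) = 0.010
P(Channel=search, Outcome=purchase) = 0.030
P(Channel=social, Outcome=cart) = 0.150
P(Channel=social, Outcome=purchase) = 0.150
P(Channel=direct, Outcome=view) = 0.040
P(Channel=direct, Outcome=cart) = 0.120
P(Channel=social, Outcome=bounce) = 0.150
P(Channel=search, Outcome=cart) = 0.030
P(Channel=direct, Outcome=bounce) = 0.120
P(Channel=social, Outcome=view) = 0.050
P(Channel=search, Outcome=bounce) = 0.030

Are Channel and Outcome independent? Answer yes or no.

Every cell satisfies P(Channel,Outcome) = P(Channel)·P(Outcome). For instance P(Channel=search) = 0.100, P(Outcome=view) = 0.100, and 0.100×0.100 = 0.010 matches the joint entry. So Channel and Outcome are independent.

yes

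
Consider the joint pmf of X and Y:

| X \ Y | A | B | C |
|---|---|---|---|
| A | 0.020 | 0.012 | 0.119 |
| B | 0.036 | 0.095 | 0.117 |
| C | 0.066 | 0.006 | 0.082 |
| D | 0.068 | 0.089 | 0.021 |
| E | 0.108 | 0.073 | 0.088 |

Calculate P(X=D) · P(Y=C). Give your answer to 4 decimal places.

0.0760

P(X=D) = 0.068 + 0.089 + 0.021 = 0.178.
P(Y=C) = 0.119 + 0.117 + 0.082 + 0.021 + 0.088 = 0.427.
Product: 0.178 × 0.427 = 0.0760.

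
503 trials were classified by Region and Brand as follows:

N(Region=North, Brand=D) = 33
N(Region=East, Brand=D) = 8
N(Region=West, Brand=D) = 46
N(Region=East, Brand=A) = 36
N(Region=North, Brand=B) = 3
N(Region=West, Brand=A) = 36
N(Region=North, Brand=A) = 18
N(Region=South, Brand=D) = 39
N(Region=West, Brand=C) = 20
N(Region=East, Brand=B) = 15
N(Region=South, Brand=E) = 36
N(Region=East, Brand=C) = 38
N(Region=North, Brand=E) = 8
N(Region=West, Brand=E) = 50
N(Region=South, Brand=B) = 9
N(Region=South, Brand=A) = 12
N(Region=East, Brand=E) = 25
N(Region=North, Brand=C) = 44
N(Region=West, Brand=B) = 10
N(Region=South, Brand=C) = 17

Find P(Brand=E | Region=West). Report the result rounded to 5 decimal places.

Total with Region=West: 36 + 10 + 20 + 46 + 50 = 162.
P(Brand=E | Region=West) = 50/162 = 0.30864.

0.30864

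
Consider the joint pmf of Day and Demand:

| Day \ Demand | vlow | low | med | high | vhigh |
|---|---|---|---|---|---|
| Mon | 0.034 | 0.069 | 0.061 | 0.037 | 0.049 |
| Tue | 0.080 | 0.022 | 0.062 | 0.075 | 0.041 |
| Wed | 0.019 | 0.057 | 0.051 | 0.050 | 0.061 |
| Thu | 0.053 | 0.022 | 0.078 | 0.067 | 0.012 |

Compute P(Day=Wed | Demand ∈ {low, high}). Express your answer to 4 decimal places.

P(Demand=low) = 0.069 + 0.022 + 0.057 + 0.022 = 0.170.
P(Demand=high) = 0.037 + 0.075 + 0.050 + 0.067 = 0.229.
P(Demand ∈ {low, high}) = 0.170 + 0.229 = 0.399; P(Day=Wed, Demand ∈ {low, high}) = 0.057 + 0.050 = 0.107.
P(Day=Wed | Demand ∈ {low, high}) = 0.107/0.399 = 0.2682.

0.2682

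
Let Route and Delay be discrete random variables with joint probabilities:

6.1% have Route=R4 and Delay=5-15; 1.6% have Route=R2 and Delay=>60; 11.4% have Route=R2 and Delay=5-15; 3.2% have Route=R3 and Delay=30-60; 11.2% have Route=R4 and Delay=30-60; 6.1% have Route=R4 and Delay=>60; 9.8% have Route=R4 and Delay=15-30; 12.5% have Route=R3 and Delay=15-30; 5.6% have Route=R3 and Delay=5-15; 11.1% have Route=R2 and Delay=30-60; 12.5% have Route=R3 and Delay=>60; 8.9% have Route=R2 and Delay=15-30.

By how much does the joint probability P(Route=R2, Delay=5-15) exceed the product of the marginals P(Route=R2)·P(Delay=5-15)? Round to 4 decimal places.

0.0378

P(Route=R2) = 0.114 + 0.089 + 0.111 + 0.016 = 0.330.
P(Delay=5-15) = 0.114 + 0.056 + 0.061 = 0.231.
P(Route=R2, Delay=5-15) − P(Route=R2)P(Delay=5-15) = 0.114 − 0.330×0.231 = 0.0378.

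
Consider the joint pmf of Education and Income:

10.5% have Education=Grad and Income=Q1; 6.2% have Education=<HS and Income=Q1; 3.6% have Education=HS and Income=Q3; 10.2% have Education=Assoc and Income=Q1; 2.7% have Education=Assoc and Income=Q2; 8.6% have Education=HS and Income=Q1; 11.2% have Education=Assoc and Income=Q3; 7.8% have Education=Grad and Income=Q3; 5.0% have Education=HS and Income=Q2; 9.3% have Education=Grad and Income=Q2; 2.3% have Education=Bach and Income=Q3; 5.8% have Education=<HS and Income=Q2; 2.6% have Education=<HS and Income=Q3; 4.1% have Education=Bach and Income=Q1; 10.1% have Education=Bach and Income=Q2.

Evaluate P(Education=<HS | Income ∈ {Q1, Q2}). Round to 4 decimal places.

0.1655

P(Income=Q1) = 0.062 + 0.086 + 0.102 + 0.041 + 0.105 = 0.396.
P(Income=Q2) = 0.058 + 0.050 + 0.027 + 0.101 + 0.093 = 0.329.
P(Income ∈ {Q1, Q2}) = 0.396 + 0.329 = 0.725; P(Education=<HS, Income ∈ {Q1, Q2}) = 0.062 + 0.058 = 0.120.
P(Education=<HS | Income ∈ {Q1, Q2}) = 0.120/0.725 = 0.1655.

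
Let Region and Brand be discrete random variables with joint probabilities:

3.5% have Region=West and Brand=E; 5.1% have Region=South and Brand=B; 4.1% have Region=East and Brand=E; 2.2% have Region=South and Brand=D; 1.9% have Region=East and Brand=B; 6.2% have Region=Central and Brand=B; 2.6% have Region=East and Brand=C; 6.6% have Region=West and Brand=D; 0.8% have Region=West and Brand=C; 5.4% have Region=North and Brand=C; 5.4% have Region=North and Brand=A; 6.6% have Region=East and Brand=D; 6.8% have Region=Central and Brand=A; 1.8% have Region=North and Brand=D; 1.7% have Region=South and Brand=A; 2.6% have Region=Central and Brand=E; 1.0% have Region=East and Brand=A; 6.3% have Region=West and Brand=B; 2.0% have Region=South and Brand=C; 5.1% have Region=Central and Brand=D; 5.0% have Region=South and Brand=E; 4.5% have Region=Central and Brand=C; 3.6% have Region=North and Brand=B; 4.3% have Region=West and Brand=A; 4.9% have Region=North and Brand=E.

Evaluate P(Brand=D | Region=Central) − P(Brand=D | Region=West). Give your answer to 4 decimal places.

P(Region=Central) = 0.068 + 0.062 + 0.045 + 0.051 + 0.026 = 0.252; P(Brand=D | Region=Central) = 0.051/0.252 = 0.20238.
P(Region=West) = 0.043 + 0.063 + 0.008 + 0.066 + 0.035 = 0.215; P(Brand=D | Region=West) = 0.066/0.215 = 0.30698.
Difference = -0.1046.

-0.1046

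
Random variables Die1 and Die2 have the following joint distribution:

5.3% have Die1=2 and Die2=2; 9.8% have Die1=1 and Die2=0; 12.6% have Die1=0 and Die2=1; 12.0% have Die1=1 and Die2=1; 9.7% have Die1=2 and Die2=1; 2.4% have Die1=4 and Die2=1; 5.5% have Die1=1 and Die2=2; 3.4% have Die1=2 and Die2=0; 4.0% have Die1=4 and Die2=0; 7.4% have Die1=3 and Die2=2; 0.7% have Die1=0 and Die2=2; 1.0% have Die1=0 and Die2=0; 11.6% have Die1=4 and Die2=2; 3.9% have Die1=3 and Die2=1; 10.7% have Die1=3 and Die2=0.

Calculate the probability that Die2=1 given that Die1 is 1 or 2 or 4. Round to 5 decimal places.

0.37834

P(Die1=1) = 0.098 + 0.120 + 0.055 = 0.273.
P(Die1=2) = 0.034 + 0.097 + 0.053 = 0.184.
P(Die1=4) = 0.040 + 0.024 + 0.116 = 0.180.
P(Die1 ∈ {1, 2, 4}) = 0.273 + 0.184 + 0.180 = 0.637; P(Die2=1, Die1 ∈ {1, 2, 4}) = 0.120 + 0.097 + 0.024 = 0.241.
P(Die2=1 | Die1 ∈ {1, 2, 4}) = 0.241/0.637 = 0.37834.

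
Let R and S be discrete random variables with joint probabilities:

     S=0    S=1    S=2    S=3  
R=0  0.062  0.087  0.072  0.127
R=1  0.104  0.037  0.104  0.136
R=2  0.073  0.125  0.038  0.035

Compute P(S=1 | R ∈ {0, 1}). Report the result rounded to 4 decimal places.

P(R=0) = 0.062 + 0.087 + 0.072 + 0.127 = 0.348.
P(R=1) = 0.104 + 0.037 + 0.104 + 0.136 = 0.381.
P(R ∈ {0, 1}) = 0.348 + 0.381 = 0.729; P(S=1, R ∈ {0, 1}) = 0.087 + 0.037 = 0.124.
P(S=1 | R ∈ {0, 1}) = 0.124/0.729 = 0.1701.

0.1701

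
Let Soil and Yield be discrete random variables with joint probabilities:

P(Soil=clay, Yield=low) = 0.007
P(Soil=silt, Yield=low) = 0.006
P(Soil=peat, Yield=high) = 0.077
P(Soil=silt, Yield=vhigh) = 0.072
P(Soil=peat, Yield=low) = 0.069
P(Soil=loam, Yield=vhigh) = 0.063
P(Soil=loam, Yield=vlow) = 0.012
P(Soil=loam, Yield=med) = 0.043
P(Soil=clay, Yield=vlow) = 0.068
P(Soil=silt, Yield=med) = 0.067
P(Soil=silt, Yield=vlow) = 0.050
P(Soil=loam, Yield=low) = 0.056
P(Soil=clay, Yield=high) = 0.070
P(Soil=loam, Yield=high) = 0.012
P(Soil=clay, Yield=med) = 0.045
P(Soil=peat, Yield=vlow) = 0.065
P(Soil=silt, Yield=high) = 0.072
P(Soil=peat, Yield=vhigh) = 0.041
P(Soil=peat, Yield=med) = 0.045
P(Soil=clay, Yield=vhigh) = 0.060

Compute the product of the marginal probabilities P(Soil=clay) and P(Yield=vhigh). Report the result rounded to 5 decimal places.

0.05900

P(Soil=clay) = 0.068 + 0.007 + 0.045 + 0.070 + 0.060 = 0.250.
P(Yield=vhigh) = 0.063 + 0.060 + 0.072 + 0.041 = 0.236.
Product: 0.250 × 0.236 = 0.05900.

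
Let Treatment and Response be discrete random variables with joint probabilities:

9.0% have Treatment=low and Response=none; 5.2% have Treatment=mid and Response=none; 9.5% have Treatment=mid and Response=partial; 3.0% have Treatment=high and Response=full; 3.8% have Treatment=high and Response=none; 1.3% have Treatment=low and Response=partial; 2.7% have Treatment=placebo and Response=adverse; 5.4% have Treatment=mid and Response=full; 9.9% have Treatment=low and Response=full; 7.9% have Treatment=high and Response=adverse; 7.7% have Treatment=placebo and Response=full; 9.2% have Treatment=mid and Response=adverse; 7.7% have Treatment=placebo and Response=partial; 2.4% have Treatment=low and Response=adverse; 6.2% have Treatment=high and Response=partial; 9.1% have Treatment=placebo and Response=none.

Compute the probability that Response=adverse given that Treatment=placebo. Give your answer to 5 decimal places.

0.09926

P(Treatment=placebo) = 0.091 + 0.077 + 0.077 + 0.027 = 0.272.
P(Response=adverse | Treatment=placebo) = 0.027/0.272 = 0.09926.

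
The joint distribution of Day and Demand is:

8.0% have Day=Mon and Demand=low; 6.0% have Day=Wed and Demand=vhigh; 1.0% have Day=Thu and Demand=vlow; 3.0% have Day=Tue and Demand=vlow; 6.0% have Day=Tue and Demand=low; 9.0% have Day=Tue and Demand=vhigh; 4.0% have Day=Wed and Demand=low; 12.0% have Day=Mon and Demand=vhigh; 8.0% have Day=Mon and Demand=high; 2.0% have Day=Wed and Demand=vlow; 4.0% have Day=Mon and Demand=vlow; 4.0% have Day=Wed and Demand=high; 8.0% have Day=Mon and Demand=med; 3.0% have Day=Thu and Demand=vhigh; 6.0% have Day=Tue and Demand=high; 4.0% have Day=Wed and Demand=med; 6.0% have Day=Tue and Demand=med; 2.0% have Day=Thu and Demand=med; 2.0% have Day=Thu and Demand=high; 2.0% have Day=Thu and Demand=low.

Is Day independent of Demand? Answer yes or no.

Every cell satisfies P(Day,Demand) = P(Day)·P(Demand). For instance P(Day=Thu) = 0.100, P(Demand=low) = 0.200, and 0.100×0.200 = 0.020 matches the joint entry. So Day and Demand are independent.

yes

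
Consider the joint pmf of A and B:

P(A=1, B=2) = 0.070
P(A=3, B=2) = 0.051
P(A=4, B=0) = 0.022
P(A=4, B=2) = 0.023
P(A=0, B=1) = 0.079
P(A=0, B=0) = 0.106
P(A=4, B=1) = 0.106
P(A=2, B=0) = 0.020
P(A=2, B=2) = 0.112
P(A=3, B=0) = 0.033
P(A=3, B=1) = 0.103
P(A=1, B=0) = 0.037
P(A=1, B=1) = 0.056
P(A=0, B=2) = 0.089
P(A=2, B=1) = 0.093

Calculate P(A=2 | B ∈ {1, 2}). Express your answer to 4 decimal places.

0.2621

P(B=1) = 0.079 + 0.056 + 0.093 + 0.103 + 0.106 = 0.437.
P(B=2) = 0.089 + 0.070 + 0.112 + 0.051 + 0.023 = 0.345.
P(B ∈ {1, 2}) = 0.437 + 0.345 = 0.782; P(A=2, B ∈ {1, 2}) = 0.093 + 0.112 = 0.205.
P(A=2 | B ∈ {1, 2}) = 0.205/0.782 = 0.2621.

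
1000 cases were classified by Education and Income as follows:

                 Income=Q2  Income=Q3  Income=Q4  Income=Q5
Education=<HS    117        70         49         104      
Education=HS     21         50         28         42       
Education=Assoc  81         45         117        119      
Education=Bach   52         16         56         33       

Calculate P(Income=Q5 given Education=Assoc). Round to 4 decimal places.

0.3287

Total with Education=Assoc: 81 + 45 + 117 + 119 = 362.
P(Income=Q5 | Education=Assoc) = 119/362 = 0.3287.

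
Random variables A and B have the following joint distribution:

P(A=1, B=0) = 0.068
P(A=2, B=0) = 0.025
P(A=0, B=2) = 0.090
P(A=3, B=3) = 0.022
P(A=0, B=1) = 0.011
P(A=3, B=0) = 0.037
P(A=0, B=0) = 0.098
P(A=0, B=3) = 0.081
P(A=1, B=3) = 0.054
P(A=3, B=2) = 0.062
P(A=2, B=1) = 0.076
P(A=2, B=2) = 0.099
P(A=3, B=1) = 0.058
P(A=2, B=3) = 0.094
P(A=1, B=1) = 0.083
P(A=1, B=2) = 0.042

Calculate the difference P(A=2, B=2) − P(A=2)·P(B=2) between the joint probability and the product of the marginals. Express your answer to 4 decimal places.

P(A=2) = 0.025 + 0.076 + 0.099 + 0.094 = 0.294.
P(B=2) = 0.090 + 0.042 + 0.099 + 0.062 = 0.293.
P(A=2, B=2) − P(A=2)P(B=2) = 0.099 − 0.294×0.293 = 0.0129.

0.0129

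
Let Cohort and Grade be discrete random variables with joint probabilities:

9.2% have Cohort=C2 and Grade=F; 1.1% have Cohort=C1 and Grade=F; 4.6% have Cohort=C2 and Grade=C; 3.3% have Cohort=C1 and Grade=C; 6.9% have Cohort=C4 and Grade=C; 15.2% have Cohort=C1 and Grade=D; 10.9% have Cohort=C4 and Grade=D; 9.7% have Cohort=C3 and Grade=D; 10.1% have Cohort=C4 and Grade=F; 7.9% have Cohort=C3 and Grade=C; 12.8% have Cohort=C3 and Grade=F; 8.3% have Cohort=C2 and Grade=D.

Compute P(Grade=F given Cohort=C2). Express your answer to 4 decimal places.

P(Cohort=C2) = 0.046 + 0.083 + 0.092 = 0.221.
P(Grade=F | Cohort=C2) = 0.092/0.221 = 0.4163.

0.4163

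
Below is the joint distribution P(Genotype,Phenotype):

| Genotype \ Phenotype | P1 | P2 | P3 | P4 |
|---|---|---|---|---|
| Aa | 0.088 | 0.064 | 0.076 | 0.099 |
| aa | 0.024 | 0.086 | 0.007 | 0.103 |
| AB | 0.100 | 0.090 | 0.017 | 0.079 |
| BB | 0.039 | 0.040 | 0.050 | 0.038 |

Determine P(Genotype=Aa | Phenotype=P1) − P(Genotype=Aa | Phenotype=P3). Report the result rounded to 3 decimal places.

-0.156

P(Phenotype=P1) = 0.088 + 0.024 + 0.100 + 0.039 = 0.251; P(Genotype=Aa | Phenotype=P1) = 0.088/0.251 = 0.3506.
P(Phenotype=P3) = 0.076 + 0.007 + 0.017 + 0.050 = 0.150; P(Genotype=Aa | Phenotype=P3) = 0.076/0.150 = 0.5067.
Difference = -0.156.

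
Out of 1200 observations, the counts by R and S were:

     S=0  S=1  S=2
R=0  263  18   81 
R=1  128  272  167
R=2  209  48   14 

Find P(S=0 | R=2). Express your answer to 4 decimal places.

Total with R=2: 209 + 48 + 14 = 271.
P(S=0 | R=2) = 209/271 = 0.7712.

0.7712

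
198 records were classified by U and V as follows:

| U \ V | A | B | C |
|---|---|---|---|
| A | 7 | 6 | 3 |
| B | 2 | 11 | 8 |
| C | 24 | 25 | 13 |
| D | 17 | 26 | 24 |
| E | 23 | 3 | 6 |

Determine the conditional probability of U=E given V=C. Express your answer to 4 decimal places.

0.1111

Total with V=C: 3 + 8 + 13 + 24 + 6 = 54.
P(U=E | V=C) = 6/54 = 0.1111.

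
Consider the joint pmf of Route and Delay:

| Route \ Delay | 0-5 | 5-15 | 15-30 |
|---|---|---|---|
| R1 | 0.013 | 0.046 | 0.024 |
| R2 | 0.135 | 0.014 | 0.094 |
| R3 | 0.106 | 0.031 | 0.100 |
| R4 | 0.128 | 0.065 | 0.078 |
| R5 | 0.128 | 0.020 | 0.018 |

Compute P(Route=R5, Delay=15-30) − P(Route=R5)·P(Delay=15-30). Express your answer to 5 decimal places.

P(Route=R5) = 0.128 + 0.020 + 0.018 = 0.166.
P(Delay=15-30) = 0.024 + 0.094 + 0.100 + 0.078 + 0.018 = 0.314.
P(Route=R5, Delay=15-30) − P(Route=R5)P(Delay=15-30) = 0.018 − 0.166×0.314 = -0.03412.

-0.03412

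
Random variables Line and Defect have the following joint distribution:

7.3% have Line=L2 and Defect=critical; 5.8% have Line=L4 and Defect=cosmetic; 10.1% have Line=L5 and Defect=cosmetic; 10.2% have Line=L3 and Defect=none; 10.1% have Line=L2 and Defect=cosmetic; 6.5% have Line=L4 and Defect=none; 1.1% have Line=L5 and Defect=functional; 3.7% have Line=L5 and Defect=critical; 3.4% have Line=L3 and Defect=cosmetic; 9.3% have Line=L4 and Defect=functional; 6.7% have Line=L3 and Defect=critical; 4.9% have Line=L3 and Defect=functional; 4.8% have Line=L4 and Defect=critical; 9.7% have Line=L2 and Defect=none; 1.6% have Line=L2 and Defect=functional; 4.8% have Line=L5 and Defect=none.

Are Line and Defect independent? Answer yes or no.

P(Line=L4) = 0.264 and P(Defect=functional) = 0.169, so their product is 0.04462, but P(Line=L4, Defect=functional) = 0.093. Since these differ, Line and Defect are not independent.

no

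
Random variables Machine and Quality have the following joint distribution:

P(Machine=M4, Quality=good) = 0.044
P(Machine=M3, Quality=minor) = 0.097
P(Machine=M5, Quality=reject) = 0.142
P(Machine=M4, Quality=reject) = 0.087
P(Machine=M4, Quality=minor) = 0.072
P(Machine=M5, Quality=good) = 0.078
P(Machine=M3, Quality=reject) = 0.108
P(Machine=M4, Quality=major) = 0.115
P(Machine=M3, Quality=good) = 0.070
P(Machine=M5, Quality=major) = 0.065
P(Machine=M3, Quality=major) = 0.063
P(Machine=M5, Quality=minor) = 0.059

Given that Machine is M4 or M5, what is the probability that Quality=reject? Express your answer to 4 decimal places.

0.3459

P(Machine=M4) = 0.044 + 0.072 + 0.115 + 0.087 = 0.318.
P(Machine=M5) = 0.078 + 0.059 + 0.065 + 0.142 = 0.344.
P(Machine ∈ {M4, M5}) = 0.318 + 0.344 = 0.662; P(Quality=reject, Machine ∈ {M4, M5}) = 0.087 + 0.142 = 0.229.
P(Quality=reject | Machine ∈ {M4, M5}) = 0.229/0.662 = 0.3459.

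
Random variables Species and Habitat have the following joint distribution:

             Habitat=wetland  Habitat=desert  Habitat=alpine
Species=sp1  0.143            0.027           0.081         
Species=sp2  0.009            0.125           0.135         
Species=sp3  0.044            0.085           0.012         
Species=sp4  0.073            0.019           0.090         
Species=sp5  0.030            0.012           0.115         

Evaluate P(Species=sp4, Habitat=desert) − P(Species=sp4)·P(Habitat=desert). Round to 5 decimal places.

P(Species=sp4) = 0.073 + 0.019 + 0.090 = 0.182.
P(Habitat=desert) = 0.027 + 0.125 + 0.085 + 0.019 + 0.012 = 0.268.
P(Species=sp4, Habitat=desert) − P(Species=sp4)P(Habitat=desert) = 0.019 − 0.182×0.268 = -0.02978.

-0.02978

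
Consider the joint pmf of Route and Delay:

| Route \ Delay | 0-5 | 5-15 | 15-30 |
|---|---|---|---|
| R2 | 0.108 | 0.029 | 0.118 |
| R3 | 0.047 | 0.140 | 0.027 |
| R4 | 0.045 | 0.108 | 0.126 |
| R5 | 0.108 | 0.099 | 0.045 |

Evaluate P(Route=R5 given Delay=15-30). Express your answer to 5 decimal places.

0.14241

P(Delay=15-30) = 0.118 + 0.027 + 0.126 + 0.045 = 0.316.
P(Route=R5 | Delay=15-30) = 0.045/0.316 = 0.14241.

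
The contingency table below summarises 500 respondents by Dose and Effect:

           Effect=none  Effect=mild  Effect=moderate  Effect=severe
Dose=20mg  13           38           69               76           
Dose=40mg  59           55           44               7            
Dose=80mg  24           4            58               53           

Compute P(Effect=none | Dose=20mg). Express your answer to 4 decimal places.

Total with Dose=20mg: 13 + 38 + 69 + 76 = 196.
P(Effect=none | Dose=20mg) = 13/196 = 0.0663.

0.0663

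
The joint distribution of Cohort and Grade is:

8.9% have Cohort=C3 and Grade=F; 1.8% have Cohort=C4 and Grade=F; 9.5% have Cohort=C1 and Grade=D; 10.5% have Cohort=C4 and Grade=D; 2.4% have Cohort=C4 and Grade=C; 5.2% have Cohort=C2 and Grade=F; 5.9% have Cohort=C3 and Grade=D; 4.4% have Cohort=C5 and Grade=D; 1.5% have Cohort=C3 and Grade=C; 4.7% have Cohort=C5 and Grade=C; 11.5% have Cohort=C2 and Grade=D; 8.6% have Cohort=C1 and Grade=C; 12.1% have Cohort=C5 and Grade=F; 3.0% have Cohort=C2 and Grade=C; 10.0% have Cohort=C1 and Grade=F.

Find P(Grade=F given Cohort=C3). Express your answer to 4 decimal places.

0.5460

P(Cohort=C3) = 0.015 + 0.059 + 0.089 = 0.163.
P(Grade=F | Cohort=C3) = 0.089/0.163 = 0.5460.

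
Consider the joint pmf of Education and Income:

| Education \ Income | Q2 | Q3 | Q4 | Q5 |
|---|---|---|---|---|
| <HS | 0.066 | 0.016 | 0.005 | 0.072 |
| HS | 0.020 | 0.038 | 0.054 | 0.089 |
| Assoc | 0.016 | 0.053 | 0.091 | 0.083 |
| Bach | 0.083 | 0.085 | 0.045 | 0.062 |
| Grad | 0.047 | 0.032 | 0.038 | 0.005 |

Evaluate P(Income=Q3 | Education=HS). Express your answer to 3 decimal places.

0.189

P(Education=HS) = 0.020 + 0.038 + 0.054 + 0.089 = 0.201.
P(Income=Q3 | Education=HS) = 0.038/0.201 = 0.189.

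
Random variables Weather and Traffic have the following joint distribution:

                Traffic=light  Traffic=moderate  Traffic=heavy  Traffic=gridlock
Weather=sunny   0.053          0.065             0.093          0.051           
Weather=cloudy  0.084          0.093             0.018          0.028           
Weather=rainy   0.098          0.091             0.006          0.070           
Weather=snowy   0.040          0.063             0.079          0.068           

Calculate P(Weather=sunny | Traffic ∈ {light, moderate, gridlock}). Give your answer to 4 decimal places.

0.2102

P(Traffic=light) = 0.053 + 0.084 + 0.098 + 0.040 = 0.275.
P(Traffic=moderate) = 0.065 + 0.093 + 0.091 + 0.063 = 0.312.
P(Traffic=gridlock) = 0.051 + 0.028 + 0.070 + 0.068 = 0.217.
P(Traffic ∈ {light, moderate, gridlock}) = 0.275 + 0.312 + 0.217 = 0.804; P(Weather=sunny, Traffic ∈ {light, moderate, gridlock}) = 0.053 + 0.065 + 0.051 = 0.169.
P(Weather=sunny | Traffic ∈ {light, moderate, gridlock}) = 0.169/0.804 = 0.2102.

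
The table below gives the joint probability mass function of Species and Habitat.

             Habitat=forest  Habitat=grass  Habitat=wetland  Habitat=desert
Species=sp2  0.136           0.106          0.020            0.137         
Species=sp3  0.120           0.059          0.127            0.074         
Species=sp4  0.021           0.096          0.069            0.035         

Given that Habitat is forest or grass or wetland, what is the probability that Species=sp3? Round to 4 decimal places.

P(Habitat=forest) = 0.136 + 0.120 + 0.021 = 0.277.
P(Habitat=grass) = 0.106 + 0.059 + 0.096 = 0.261.
P(Habitat=wetland) = 0.020 + 0.127 + 0.069 = 0.216.
P(Habitat ∈ {forest, grass, wetland}) = 0.277 + 0.261 + 0.216 = 0.754; P(Species=sp3, Habitat ∈ {forest, grass, wetland}) = 0.120 + 0.059 + 0.127 = 0.306.
P(Species=sp3 | Habitat ∈ {forest, grass, wetland}) = 0.306/0.754 = 0.4058.

0.4058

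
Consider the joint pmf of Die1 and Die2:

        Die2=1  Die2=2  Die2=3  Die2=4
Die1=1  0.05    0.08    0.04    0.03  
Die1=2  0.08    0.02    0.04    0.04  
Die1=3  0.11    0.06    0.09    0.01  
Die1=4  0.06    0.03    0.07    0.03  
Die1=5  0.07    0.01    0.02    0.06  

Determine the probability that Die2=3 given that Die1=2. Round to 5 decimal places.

P(Die1=2) = 0.08 + 0.02 + 0.04 + 0.04 = 0.18.
P(Die2=3 | Die1=2) = 0.04/0.18 = 0.22222.

0.22222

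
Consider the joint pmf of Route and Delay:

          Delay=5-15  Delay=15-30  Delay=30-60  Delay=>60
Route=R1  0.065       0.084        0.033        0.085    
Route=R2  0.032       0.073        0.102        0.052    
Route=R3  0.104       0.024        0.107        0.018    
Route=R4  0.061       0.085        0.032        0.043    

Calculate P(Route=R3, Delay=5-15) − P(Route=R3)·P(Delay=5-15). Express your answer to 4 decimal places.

P(Route=R3) = 0.104 + 0.024 + 0.107 + 0.018 = 0.253.
P(Delay=5-15) = 0.065 + 0.032 + 0.104 + 0.061 = 0.262.
P(Route=R3, Delay=5-15) − P(Route=R3)P(Delay=5-15) = 0.104 − 0.253×0.262 = 0.0377.

0.0377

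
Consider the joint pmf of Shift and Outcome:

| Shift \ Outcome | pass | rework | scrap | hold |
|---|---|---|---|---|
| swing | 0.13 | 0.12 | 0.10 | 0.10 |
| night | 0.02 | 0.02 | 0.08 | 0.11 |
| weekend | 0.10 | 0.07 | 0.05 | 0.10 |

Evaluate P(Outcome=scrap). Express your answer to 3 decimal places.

P(Outcome=scrap) = 0.10 + 0.08 + 0.05 = 0.23.

0.230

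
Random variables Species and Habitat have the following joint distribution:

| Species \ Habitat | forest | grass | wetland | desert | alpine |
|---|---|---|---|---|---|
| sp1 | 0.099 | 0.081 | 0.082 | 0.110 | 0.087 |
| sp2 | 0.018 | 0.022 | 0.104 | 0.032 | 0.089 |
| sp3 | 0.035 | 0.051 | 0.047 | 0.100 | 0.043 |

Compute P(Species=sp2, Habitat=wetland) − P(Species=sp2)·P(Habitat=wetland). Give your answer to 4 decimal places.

P(Species=sp2) = 0.018 + 0.022 + 0.104 + 0.032 + 0.089 = 0.265.
P(Habitat=wetland) = 0.082 + 0.104 + 0.047 = 0.233.
P(Species=sp2, Habitat=wetland) − P(Species=sp2)P(Habitat=wetland) = 0.104 − 0.265×0.233 = 0.0423.

0.0423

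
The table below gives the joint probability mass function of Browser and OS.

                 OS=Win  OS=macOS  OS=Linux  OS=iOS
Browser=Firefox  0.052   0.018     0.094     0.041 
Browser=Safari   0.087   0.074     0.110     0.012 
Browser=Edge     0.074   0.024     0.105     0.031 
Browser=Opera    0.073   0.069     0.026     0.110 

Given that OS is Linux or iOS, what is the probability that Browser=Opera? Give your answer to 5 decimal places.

P(OS=Linux) = 0.094 + 0.110 + 0.105 + 0.026 = 0.335.
P(OS=iOS) = 0.041 + 0.012 + 0.031 + 0.110 = 0.194.
P(OS ∈ {Linux, iOS}) = 0.335 + 0.194 = 0.529; P(Browser=Opera, OS ∈ {Linux, iOS}) = 0.026 + 0.110 = 0.136.
P(Browser=Opera | OS ∈ {Linux, iOS}) = 0.136/0.529 = 0.25709.

0.25709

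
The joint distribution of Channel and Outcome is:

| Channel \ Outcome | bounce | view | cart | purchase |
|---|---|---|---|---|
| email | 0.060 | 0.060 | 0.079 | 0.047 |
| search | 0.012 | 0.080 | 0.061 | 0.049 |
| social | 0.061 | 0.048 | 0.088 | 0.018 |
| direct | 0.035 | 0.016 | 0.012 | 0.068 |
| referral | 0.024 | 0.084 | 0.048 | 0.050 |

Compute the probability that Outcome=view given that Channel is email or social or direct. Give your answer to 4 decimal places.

0.2095

P(Channel=email) = 0.060 + 0.060 + 0.079 + 0.047 = 0.246.
P(Channel=social) = 0.061 + 0.048 + 0.088 + 0.018 = 0.215.
P(Channel=direct) = 0.035 + 0.016 + 0.012 + 0.068 = 0.131.
P(Channel ∈ {email, social, direct}) = 0.246 + 0.215 + 0.131 = 0.592; P(Outcome=view, Channel ∈ {email, social, direct}) = 0.060 + 0.048 + 0.016 = 0.124.
P(Outcome=view | Channel ∈ {email, social, direct}) = 0.124/0.592 = 0.2095.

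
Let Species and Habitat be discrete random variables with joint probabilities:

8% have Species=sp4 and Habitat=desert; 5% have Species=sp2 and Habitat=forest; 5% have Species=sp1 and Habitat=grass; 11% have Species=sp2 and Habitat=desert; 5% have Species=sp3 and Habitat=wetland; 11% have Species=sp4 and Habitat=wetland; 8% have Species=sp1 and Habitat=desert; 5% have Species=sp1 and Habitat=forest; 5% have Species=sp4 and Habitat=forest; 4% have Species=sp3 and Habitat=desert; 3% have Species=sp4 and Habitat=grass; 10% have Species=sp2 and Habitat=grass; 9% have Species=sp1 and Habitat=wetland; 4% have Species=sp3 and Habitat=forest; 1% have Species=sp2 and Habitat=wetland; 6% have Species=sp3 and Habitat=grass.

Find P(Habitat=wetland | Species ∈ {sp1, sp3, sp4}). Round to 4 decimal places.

P(Species=sp1) = 0.05 + 0.05 + 0.09 + 0.08 = 0.27.
P(Species=sp3) = 0.04 + 0.06 + 0.05 + 0.04 = 0.19.
P(Species=sp4) = 0.05 + 0.03 + 0.11 + 0.08 = 0.27.
P(Species ∈ {sp1, sp3, sp4}) = 0.27 + 0.19 + 0.27 = 0.73; P(Habitat=wetland, Species ∈ {sp1, sp3, sp4}) = 0.09 + 0.05 + 0.11 = 0.25.
P(Habitat=wetland | Species ∈ {sp1, sp3, sp4}) = 0.25/0.73 = 0.3425.

0.3425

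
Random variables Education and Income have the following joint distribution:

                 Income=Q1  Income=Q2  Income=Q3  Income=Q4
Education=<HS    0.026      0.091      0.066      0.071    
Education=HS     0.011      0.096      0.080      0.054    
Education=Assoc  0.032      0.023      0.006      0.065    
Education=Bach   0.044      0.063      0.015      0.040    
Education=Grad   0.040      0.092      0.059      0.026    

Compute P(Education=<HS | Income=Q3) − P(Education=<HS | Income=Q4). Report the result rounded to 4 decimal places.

0.0147

P(Income=Q3) = 0.066 + 0.080 + 0.006 + 0.015 + 0.059 = 0.226; P(Education=<HS | Income=Q3) = 0.066/0.226 = 0.29204.
P(Income=Q4) = 0.071 + 0.054 + 0.065 + 0.040 + 0.026 = 0.256; P(Education=<HS | Income=Q4) = 0.071/0.256 = 0.27734.
Difference = 0.0147.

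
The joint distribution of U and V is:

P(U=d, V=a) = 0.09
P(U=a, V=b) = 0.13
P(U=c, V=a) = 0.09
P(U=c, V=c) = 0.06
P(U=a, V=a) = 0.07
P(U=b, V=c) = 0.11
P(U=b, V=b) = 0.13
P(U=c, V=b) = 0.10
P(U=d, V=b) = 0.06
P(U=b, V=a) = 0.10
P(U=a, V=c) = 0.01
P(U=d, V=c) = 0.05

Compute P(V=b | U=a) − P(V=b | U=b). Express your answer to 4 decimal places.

P(U=a) = 0.07 + 0.13 + 0.01 = 0.21; P(V=b | U=a) = 0.13/0.21 = 0.61905.
P(U=b) = 0.10 + 0.13 + 0.11 = 0.34; P(V=b | U=b) = 0.13/0.34 = 0.38235.
Difference = 0.2367.

0.2367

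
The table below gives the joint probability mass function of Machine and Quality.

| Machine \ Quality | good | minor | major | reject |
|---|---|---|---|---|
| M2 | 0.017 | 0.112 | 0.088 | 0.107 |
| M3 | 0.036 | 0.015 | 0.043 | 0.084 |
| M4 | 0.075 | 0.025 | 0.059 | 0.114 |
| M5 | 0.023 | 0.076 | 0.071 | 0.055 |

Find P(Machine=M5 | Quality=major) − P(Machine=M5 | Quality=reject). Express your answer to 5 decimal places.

0.11925

P(Quality=major) = 0.088 + 0.043 + 0.059 + 0.071 = 0.261; P(Machine=M5 | Quality=major) = 0.071/0.261 = 0.272031.
P(Quality=reject) = 0.107 + 0.084 + 0.114 + 0.055 = 0.360; P(Machine=M5 | Quality=reject) = 0.055/0.360 = 0.152778.
Difference = 0.11925.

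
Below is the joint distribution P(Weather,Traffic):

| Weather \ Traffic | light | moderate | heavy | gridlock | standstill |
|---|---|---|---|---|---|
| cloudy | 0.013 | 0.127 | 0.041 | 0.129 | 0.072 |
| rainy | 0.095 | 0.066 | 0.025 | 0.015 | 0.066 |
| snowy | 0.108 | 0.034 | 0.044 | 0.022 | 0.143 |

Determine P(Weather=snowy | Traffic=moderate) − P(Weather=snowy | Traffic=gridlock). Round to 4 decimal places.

0.0172

P(Traffic=moderate) = 0.127 + 0.066 + 0.034 = 0.227; P(Weather=snowy | Traffic=moderate) = 0.034/0.227 = 0.14978.
P(Traffic=gridlock) = 0.129 + 0.015 + 0.022 = 0.166; P(Weather=snowy | Traffic=gridlock) = 0.022/0.166 = 0.13253.
Difference = 0.0172.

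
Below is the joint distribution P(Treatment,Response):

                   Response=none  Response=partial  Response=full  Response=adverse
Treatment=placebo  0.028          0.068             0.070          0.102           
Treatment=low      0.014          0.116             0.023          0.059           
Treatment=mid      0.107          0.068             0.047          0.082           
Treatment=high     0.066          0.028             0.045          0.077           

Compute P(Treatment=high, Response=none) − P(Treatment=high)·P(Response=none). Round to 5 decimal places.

P(Treatment=high) = 0.066 + 0.028 + 0.045 + 0.077 = 0.216.
P(Response=none) = 0.028 + 0.014 + 0.107 + 0.066 = 0.215.
P(Treatment=high, Response=none) − P(Treatment=high)P(Response=none) = 0.066 − 0.216×0.215 = 0.01956.

0.01956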